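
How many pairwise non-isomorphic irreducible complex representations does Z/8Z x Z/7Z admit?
56

Solution. The number of irreducible complex representations of a finite group equals its number of conjugacy classes. Z/8Z x Z/7Z is abelian of order 56, so every element is its own conjugacy class: 56 classes, so Z/8Z x Z/7Z (order 56) has exactly 56 irreducible complex representations.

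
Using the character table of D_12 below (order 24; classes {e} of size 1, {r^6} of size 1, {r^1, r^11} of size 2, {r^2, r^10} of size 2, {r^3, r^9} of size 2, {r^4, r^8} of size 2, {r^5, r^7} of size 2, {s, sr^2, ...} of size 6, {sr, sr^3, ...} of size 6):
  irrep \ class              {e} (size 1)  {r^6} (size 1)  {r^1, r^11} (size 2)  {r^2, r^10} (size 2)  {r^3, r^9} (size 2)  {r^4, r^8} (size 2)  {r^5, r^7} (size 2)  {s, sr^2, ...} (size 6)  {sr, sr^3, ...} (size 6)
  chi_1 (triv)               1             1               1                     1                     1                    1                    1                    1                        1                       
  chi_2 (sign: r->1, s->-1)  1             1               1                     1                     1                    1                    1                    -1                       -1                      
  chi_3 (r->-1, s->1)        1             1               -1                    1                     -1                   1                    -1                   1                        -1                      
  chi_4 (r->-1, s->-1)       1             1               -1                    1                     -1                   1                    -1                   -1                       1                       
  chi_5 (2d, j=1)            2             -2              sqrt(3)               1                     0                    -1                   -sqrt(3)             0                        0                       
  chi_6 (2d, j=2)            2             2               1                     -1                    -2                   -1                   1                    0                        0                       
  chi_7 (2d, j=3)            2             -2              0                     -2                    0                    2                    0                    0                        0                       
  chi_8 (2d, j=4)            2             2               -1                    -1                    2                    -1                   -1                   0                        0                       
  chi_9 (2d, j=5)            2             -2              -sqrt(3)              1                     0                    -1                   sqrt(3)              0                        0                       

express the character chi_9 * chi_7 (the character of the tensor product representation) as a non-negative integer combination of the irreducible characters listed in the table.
chi_9 tensor chi_7 = chi_6 + chi_8 (all other irreducibles have multiplicity 0).

Solution. The character of a tensor product is the pointwise product (chi_9 * chi_7)(C) = chi_9(C) * chi_7(C):
  {e}: (2)*(2), {r^6}: (-2)*(-2), {r^1, r^11}: (-sqrt(3))*(0), {r^2, r^10}: (1)*(-2), {r^3, r^9}: (0)*(0), {r^4, r^8}: (-1)*(2), {r^5, r^7}: (sqrt(3))*(0), {s, sr^2, ...}: (0)*(0), {sr, sr^3, ...}: (0)*(0)
so (chi_9 * chi_7) takes values
  {e} -> 4, {r^6} -> 4, {r^1, r^11} -> 0, {r^2, r^10} -> -2, {r^3, r^9} -> 0, {r^4, r^8} -> -2, {r^5, r^7} -> 0, {s, sr^2, ...} -> 0, {sr, sr^3, ...} -> 0.
Now take the inner product of this character with each irreducible chi from the table, <chi_9*chi_7, chi> = (1/24) sum_C |C| (chi_9*chi_7)(C) conj(chi(C)):
  <chi_9*chi_7, chi_1> = (1/24)[1*(4)*conj(1) + 1*(4)*conj(1) + 2*(0)*conj(1) + 2*(-2)*conj(1) + 2*(0)*conj(1) + 2*(-2)*conj(1) + 2*(0)*conj(1) + 6*(0)*conj(1) + 6*(0)*conj(1)]
      = (1/24)[(4) + (4) + (0) + (-4) + (0) + (-4) + (0) + (0) + (0)] = 0/24 = 0
  <chi_9*chi_7, chi_2> = (1/24)[1*(4)*conj(1) + 1*(4)*conj(1) + 2*(0)*conj(1) + 2*(-2)*conj(1) + 2*(0)*conj(1) + 2*(-2)*conj(1) + 2*(0)*conj(1) + 6*(0)*conj(-1) + 6*(0)*conj(-1)]
      = (1/24)[(4) + (4) + (0) + (-4) + (0) + (-4) + (0) + (0) + (0)] = 0/24 = 0
  <chi_9*chi_7, chi_3> = (1/24)[1*(4)*conj(1) + 1*(4)*conj(1) + 2*(0)*conj(-1) + 2*(-2)*conj(1) + 2*(0)*conj(-1) + 2*(-2)*conj(1) + 2*(0)*conj(-1) + 6*(0)*conj(1) + 6*(0)*conj(-1)]
      = (1/24)[(4) + (4) + (0) + (-4) + (0) + (-4) + (0) + (0) + (0)] = 0/24 = 0
  <chi_9*chi_7, chi_4> = (1/24)[1*(4)*conj(1) + 1*(4)*conj(1) + 2*(0)*conj(-1) + 2*(-2)*conj(1) + 2*(0)*conj(-1) + 2*(-2)*conj(1) + 2*(0)*conj(-1) + 6*(0)*conj(-1) + 6*(0)*conj(1)]
      = (1/24)[(4) + (4) + (0) + (-4) + (0) + (-4) + (0) + (0) + (0)] = 0/24 = 0
  <chi_9*chi_7, chi_5> = (1/24)[1*(4)*conj(2) + 1*(4)*conj(-2) + 2*(0)*conj(sqrt(3)) + 2*(-2)*conj(1) + 2*(0)*conj(0) + 2*(-2)*conj(-1) + 2*(0)*conj(-sqrt(3)) + 6*(0)*conj(0) + 6*(0)*conj(0)]
      = (1/24)[(8) + (-8) + (0) + (-4) + (0) + (4) + (0) + (0) + (0)] = 0/24 = 0
  <chi_9*chi_7, chi_6> = (1/24)[1*(4)*conj(2) + 1*(4)*conj(2) + 2*(0)*conj(1) + 2*(-2)*conj(-1) + 2*(0)*conj(-2) + 2*(-2)*conj(-1) + 2*(0)*conj(1) + 6*(0)*conj(0) + 6*(0)*conj(0)]
      = (1/24)[(8) + (8) + (0) + (4) + (0) + (4) + (0) + (0) + (0)] = 24/24 = 1
  <chi_9*chi_7, chi_7> = (1/24)[1*(4)*conj(2) + 1*(4)*conj(-2) + 2*(0)*conj(0) + 2*(-2)*conj(-2) + 2*(0)*conj(0) + 2*(-2)*conj(2) + 2*(0)*conj(0) + 6*(0)*conj(0) + 6*(0)*conj(0)]
      = (1/24)[(8) + (-8) + (0) + (8) + (0) + (-8) + (0) + (0) + (0)] = 0/24 = 0
  <chi_9*chi_7, chi_8> = (1/24)[1*(4)*conj(2) + 1*(4)*conj(2) + 2*(0)*conj(-1) + 2*(-2)*conj(-1) + 2*(0)*conj(2) + 2*(-2)*conj(-1) + 2*(0)*conj(-1) + 6*(0)*conj(0) + 6*(0)*conj(0)]
      = (1/24)[(8) + (8) + (0) + (4) + (0) + (4) + (0) + (0) + (0)] = 24/24 = 1
  <chi_9*chi_7, chi_9> = (1/24)[1*(4)*conj(2) + 1*(4)*conj(-2) + 2*(0)*conj(-sqrt(3)) + 2*(-2)*conj(1) + 2*(0)*conj(0) + 2*(-2)*conj(-1) + 2*(0)*conj(sqrt(3)) + 6*(0)*conj(0) + 6*(0)*conj(0)]
      = (1/24)[(8) + (-8) + (0) + (-4) + (0) + (4) + (0) + (0) + (0)] = 0/24 = 0
Hence the multiplicities are chi_6: 1, chi_8: 1. Dimension check: dim(chi_9)*dim(chi_7) = 2*2 = 4 and sum (mult * dim) = 1*2 + 1*2 = 4.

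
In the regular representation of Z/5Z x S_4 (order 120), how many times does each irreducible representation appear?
Each irreducible V_i of dimension d_i appears with multiplicity d_i, i.e. rho_reg = (direct sum over all irreducibles V_i) d_i V_i. The irreducible dimensions for Z/5Z x S_4 are 1, 1, 1, 1, 1, 1, 1, 1, 1, 1, 2, 2, 2, 2, 2, 3, 3, 3, 3, 3, 3, 3, 3, 3, 3: 10 irreducibles of dimension 1, each with multiplicity 1; 5 irreducibles of dimension 2, each with multiplicity 2; 10 irreducibles of dimension 3, each with multiplicity 3. Total dimension 10*1*1 + 5*2*2 + 10*3*3 = 120 = |G|.

Solution. General theorem: in the regular representation of a finite group G, each irreducible appears with multiplicity equal to its dimension. Check: dim(rho_reg) = sum d_i^2 = 1 + 1 + 1 + 1 + 1 + 1 + 1 + 1 + 1 + 1 + 4 + 4 + 4 + 4 + 4 + 9 + 9 + 9 + 9 + 9 + 9 + 9 + 9 + 9 + 9 = 120 = |G|.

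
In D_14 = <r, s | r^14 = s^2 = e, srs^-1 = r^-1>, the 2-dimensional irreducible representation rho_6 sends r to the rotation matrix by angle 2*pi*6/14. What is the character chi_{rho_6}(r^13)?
chi_{rho_6}(r^13) = 2*cos(2*pi*6*13/14) = -2*cos(pi/7)

Explanation: rho_6(r^13) is rotation by angle 2*pi*6*13/14, whose trace is 2*cos(2*pi*6*13/14) = -2*cos(pi/7).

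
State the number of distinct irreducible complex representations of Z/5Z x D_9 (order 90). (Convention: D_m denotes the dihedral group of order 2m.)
30

Reasoning: The number of irreducible complex representations of a finite group equals its number of conjugacy classes. For a direct product, #classes(G x H) = #classes(G) * #classes(H). Z/5Z has 5 classes (abelian), D_9 has 6 classes, so 5 * 6 = 30, so Z/5Z x D_9 (order 90) has exactly 30 irreducible complex representations.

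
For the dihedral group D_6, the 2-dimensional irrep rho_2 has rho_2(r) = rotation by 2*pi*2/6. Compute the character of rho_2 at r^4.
chi_{rho_2}(r^4) = 2*cos(2*pi*2*4/6) = -1

Reasoning: rho_2(r^4) is rotation by angle 2*pi*2*4/6, whose trace is 2*cos(2*pi*2*4/6) = -1.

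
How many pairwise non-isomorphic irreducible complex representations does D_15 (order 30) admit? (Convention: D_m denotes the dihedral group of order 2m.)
9

Proof sketch: The number of irreducible complex representations of a finite group equals its number of conjugacy classes. D_15 has 9 conjugacy classes ((n+3)/2 for n odd), so D_15 (order 30) has exactly 9 irreducible complex representations.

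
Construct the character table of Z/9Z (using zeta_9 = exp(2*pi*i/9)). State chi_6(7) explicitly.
Character table of Z/9Z (irreps indexed chi_0,...,chi_8 with chi_k(m) = zeta_9^(k*m), zeta_9 = exp(2*pi*i/9)):
  irrep \ class  {0} (size 1)  {1} (size 1)    {2} (size 1)    {3} (size 1)    {4} (size 1)    {5} (size 1)    {6} (size 1)    {7} (size 1)    {8} (size 1)  
  chi_0          1             1               1               1               1               1               1               1               1             
  chi_1          1             exp(2*I*pi/9)   exp(4*I*pi/9)   exp(2*I*pi/3)   exp(8*I*pi/9)   exp(-8*I*pi/9)  exp(-2*I*pi/3)  exp(-4*I*pi/9)  exp(-2*I*pi/9)
  chi_2          1             exp(4*I*pi/9)   exp(8*I*pi/9)   exp(-2*I*pi/3)  exp(-2*I*pi/9)  exp(2*I*pi/9)   exp(2*I*pi/3)   exp(-8*I*pi/9)  exp(-4*I*pi/9)
  chi_3          1             exp(2*I*pi/3)   exp(-2*I*pi/3)  1               exp(2*I*pi/3)   exp(-2*I*pi/3)  1               exp(2*I*pi/3)   exp(-2*I*pi/3)
  chi_4          1             exp(8*I*pi/9)   exp(-2*I*pi/9)  exp(2*I*pi/3)   exp(-4*I*pi/9)  exp(4*I*pi/9)   exp(-2*I*pi/3)  exp(2*I*pi/9)   exp(-8*I*pi/9)
  chi_5          1             exp(-8*I*pi/9)  exp(2*I*pi/9)   exp(-2*I*pi/3)  exp(4*I*pi/9)   exp(-4*I*pi/9)  exp(2*I*pi/3)   exp(-2*I*pi/9)  exp(8*I*pi/9) 
  chi_6          1             exp(-2*I*pi/3)  exp(2*I*pi/3)   1               exp(-2*I*pi/3)  exp(2*I*pi/3)   1               exp(-2*I*pi/3)  exp(2*I*pi/3) 
  chi_7          1             exp(-4*I*pi/9)  exp(-8*I*pi/9)  exp(2*I*pi/3)   exp(2*I*pi/9)   exp(-2*I*pi/9)  exp(-2*I*pi/3)  exp(8*I*pi/9)   exp(4*I*pi/9) 
  chi_8          1             exp(-2*I*pi/9)  exp(-4*I*pi/9)  exp(-2*I*pi/3)  exp(-8*I*pi/9)  exp(8*I*pi/9)   exp(2*I*pi/3)   exp(4*I*pi/9)   exp(2*I*pi/9) 

Spot check: chi_6(7) = zeta_9^(6*7) = zeta_9^42 = exp(-2*I*pi/3).

Reasoning: Z/9Z is abelian, so all 9 irreducible complex representations are 1-dimensional. They are given by chi_k(m) = zeta_9^(k*m) for k = 0,...,8. Row orthogonality: sum_m chi_k(m) conj(chi_l(m)) = 9 * [k = l].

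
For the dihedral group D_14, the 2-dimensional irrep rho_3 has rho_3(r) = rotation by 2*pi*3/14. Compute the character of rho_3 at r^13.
chi_{rho_3}(r^13) = 2*cos(2*pi*3*13/14) = 2*cos(3*pi/7)

rho_3(r^13) is rotation by angle 2*pi*3*13/14, whose trace is 2*cos(2*pi*3*13/14) = 2*cos(3*pi/7).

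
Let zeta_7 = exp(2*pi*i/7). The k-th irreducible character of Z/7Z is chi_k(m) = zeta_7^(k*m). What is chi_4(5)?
chi_4(5) = zeta_7^20 = exp(-2*I*pi/7)

Solution. chi_4(5) = zeta_7^(4*5) = zeta_7^20. Since zeta_7^7 = 1, this equals zeta_7^6 = exp(2*pi*i*6/7) = exp(-2*I*pi/7).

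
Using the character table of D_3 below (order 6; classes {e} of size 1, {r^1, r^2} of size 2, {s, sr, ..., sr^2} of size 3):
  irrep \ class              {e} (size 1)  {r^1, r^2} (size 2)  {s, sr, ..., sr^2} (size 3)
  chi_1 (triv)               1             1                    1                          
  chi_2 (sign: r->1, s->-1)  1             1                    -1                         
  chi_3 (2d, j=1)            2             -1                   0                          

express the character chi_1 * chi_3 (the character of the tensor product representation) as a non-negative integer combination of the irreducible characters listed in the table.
chi_1 tensor chi_3 = chi_3 (all other irreducibles have multiplicity 0).

Justification: The character of a tensor product is the pointwise product (chi_1 * chi_3)(C) = chi_1(C) * chi_3(C):
  {e}: (1)*(2), {r^1, r^2}: (1)*(-1), {s, sr, ..., sr^2}: (1)*(0)
so (chi_1 * chi_3) takes values
  {e} -> 2, {r^1, r^2} -> -1, {s, sr, ..., sr^2} -> 0.
Now take the inner product of this character with each irreducible chi from the table, <chi_1*chi_3, chi> = (1/6) sum_C |C| (chi_1*chi_3)(C) conj(chi(C)):
  <chi_1*chi_3, chi_1> = (1/6)[1*(2)*conj(1) + 2*(-1)*conj(1) + 3*(0)*conj(1)]
      = (1/6)[(2) + (-2) + (0)] = 0/6 = 0
  <chi_1*chi_3, chi_2> = (1/6)[1*(2)*conj(1) + 2*(-1)*conj(1) + 3*(0)*conj(-1)]
      = (1/6)[(2) + (-2) + (0)] = 0/6 = 0
  <chi_1*chi_3, chi_3> = (1/6)[1*(2)*conj(2) + 2*(-1)*conj(-1) + 3*(0)*conj(0)]
      = (1/6)[(4) + (2) + (0)] = 6/6 = 1
Hence the multiplicities are chi_3: 1. Dimension check: dim(chi_1)*dim(chi_3) = 1*2 = 2 and sum (mult * dim) = 1*2 = 2.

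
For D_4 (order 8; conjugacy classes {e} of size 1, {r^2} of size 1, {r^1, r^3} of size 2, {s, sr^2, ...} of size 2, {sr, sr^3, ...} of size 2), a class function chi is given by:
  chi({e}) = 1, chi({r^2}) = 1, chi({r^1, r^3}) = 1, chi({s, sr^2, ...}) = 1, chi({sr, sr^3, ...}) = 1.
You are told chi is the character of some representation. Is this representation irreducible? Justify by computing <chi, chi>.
Irreducible: <chi, chi> = 1.

Why: <chi, chi> = (1/|G|) sum_C |C| * |chi(C)|^2 = (1/8)[1*|1|^2 + 1*|1|^2 + 2*|1|^2 + 2*|1|^2 + 2*|1|^2]
  = (1/8)[(1) + (1) + (2) + (2) + (2)] = 8/8 = 1.
A character is irreducible iff <chi, chi> = 1, so this representation is irreducible.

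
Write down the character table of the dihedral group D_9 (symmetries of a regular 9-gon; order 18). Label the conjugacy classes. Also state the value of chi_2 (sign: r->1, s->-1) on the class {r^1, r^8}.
Conjugacy classes: {e} of size 1, {r^1, r^8} of size 2, {r^2, r^7} of size 2, {r^3, r^6} of size 2, {r^4, r^5} of size 2, {s, sr, ..., sr^8} of size 9.
Character table:
  irrep \ class              {e} (size 1)  {r^1, r^8} (size 2)  {r^2, r^7} (size 2)  {r^3, r^6} (size 2)  {r^4, r^5} (size 2)  {s, sr, ..., sr^8} (size 9)
  chi_1 (triv)               1             1                    1                    1                    1                    1                          
  chi_2 (sign: r->1, s->-1)  1             1                    1                    1                    1                    -1                         
  chi_3 (2d, j=1)            2             2*cos(2*pi/9)        2*cos(4*pi/9)        -1                   -2*cos(pi/9)         0                          
  chi_4 (2d, j=2)            2             2*cos(4*pi/9)        -2*cos(pi/9)         -1                   2*cos(2*pi/9)        0                          
  chi_5 (2d, j=3)            2             -1                   -1                   2                    -1                   0                          
  chi_6 (2d, j=4)            2             -2*cos(pi/9)         2*cos(2*pi/9)        -1                   2*cos(4*pi/9)        0                          

Spot check: chi_2 (sign: r->1, s->-1) on {r^1, r^8} = 1.

Solution. D_9 has order 2*9 = 18 with 6 conjugacy classes, hence 6 irreducibles. Sum of squared dims 1 + 1 + 4 + 4 + 4 + 4 = 18 = |G|. Linear characters come from the abelianisation; the 2-dimensional irreps have character r^k -> 2*cos(2*pi*j*k/9), reflections -> 0.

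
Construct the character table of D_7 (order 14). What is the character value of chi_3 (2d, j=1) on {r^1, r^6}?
Conjugacy classes: {e} of size 1, {r^1, r^6} of size 2, {r^2, r^5} of size 2, {r^3, r^4} of size 2, {s, sr, ..., sr^6} of size 7.
Character table:
  irrep \ class              {e} (size 1)  {r^1, r^6} (size 2)  {r^2, r^5} (size 2)  {r^3, r^4} (size 2)  {s, sr, ..., sr^6} (size 7)
  chi_1 (triv)               1             1                    1                    1                    1                          
  chi_2 (sign: r->1, s->-1)  1             1                    1                    1                    -1                         
  chi_3 (2d, j=1)            2             2*cos(2*pi/7)        -2*cos(3*pi/7)       -2*cos(pi/7)         0                          
  chi_4 (2d, j=2)            2             -2*cos(3*pi/7)       -2*cos(pi/7)         2*cos(2*pi/7)        0                          
  chi_5 (2d, j=3)            2             -2*cos(pi/7)         2*cos(2*pi/7)        -2*cos(3*pi/7)       0                          

Spot check: chi_3 (2d, j=1) on {r^1, r^6} = 2*cos(2*pi/7).

Working: D_7 has order 2*7 = 14 with 5 conjugacy classes, hence 5 irreducibles. Sum of squared dims 1 + 1 + 4 + 4 + 4 = 14 = |G|. Linear characters come from the abelianisation; the 2-dimensional irreps have character r^k -> 2*cos(2*pi*j*k/7), reflections -> 0.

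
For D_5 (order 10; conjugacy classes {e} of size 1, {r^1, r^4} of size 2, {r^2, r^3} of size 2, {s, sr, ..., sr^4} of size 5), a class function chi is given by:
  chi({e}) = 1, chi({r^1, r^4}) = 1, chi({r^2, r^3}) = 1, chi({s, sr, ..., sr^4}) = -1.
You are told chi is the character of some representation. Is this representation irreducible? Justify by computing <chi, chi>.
Irreducible: <chi, chi> = 1.

Explanation: <chi, chi> = (1/|G|) sum_C |C| * |chi(C)|^2 = (1/10)[1*|1|^2 + 2*|1|^2 + 2*|1|^2 + 5*|-1|^2]
  = (1/10)[(1) + (2) + (2) + (5)] = 10/10 = 1.
A character is irreducible iff <chi, chi> = 1, so this representation is irreducible.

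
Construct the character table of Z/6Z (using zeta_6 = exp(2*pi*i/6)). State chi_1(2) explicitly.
Character table of Z/6Z (irreps indexed chi_0,...,chi_5 with chi_k(m) = zeta_6^(k*m), zeta_6 = exp(2*pi*i/6)):
  irrep \ class  {0} (size 1)  {1} (size 1)    {2} (size 1)    {3} (size 1)  {4} (size 1)    {5} (size 1)  
  chi_0          1             1               1               1             1               1             
  chi_1          1             exp(I*pi/3)     exp(2*I*pi/3)   -1            exp(-2*I*pi/3)  exp(-I*pi/3)  
  chi_2          1             exp(2*I*pi/3)   exp(-2*I*pi/3)  1             exp(2*I*pi/3)   exp(-2*I*pi/3)
  chi_3          1             -1              1               -1            1               -1            
  chi_4          1             exp(-2*I*pi/3)  exp(2*I*pi/3)   1             exp(-2*I*pi/3)  exp(2*I*pi/3) 
  chi_5          1             exp(-I*pi/3)    exp(-2*I*pi/3)  -1            exp(2*I*pi/3)   exp(I*pi/3)   

Spot check: chi_1(2) = zeta_6^(1*2) = zeta_6^2 = exp(2*I*pi/3).

Solution. Z/6Z is abelian, so all 6 irreducible complex representations are 1-dimensional. They are given by chi_k(m) = zeta_6^(k*m) for k = 0,...,5. Row orthogonality: sum_m chi_k(m) conj(chi_l(m)) = 6 * [k = l].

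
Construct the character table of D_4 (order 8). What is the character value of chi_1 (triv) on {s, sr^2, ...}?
Conjugacy classes: {e} of size 1, {r^2} of size 1, {r^1, r^3} of size 2, {s, sr^2, ...} of size 2, {sr, sr^3, ...} of size 2.
Character table:
  irrep \ class              {e} (size 1)  {r^2} (size 1)  {r^1, r^3} (size 2)  {s, sr^2, ...} (size 2)  {sr, sr^3, ...} (size 2)
  chi_1 (triv)               1             1               1                    1                        1                       
  chi_2 (sign: r->1, s->-1)  1             1               1                    -1                       -1                      
  chi_3 (r->-1, s->1)        1             1               -1                   1                        -1                      
  chi_4 (r->-1, s->-1)       1             1               -1                   -1                       1                       
  chi_5 (2d, j=1)            2             -2              0                    0                        0                       

Spot check: chi_1 (triv) on {s, sr^2, ...} = 1.

Justification: D_4 has order 2*4 = 8 with 5 conjugacy classes, hence 5 irreducibles. Sum of squared dims 1 + 1 + 1 + 1 + 4 = 8 = |G|. Linear characters come from the abelianisation; the 2-dimensional irreps have character r^k -> 2*cos(2*pi*j*k/4), reflections -> 0.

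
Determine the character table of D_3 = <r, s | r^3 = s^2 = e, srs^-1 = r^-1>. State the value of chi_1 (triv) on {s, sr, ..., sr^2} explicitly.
Conjugacy classes: {e} of size 1, {r^1, r^2} of size 2, {s, sr, ..., sr^2} of size 3.
Character table:
  irrep \ class              {e} (size 1)  {r^1, r^2} (size 2)  {s, sr, ..., sr^2} (size 3)
  chi_1 (triv)               1             1                    1                          
  chi_2 (sign: r->1, s->-1)  1             1                    -1                         
  chi_3 (2d, j=1)            2             -1                   0                          

Spot check: chi_1 (triv) on {s, sr, ..., sr^2} = 1.

Why: D_3 has order 2*3 = 6 with 3 conjugacy classes, hence 3 irreducibles. Sum of squared dims 1 + 1 + 4 = 6 = |G|. Linear characters come from the abelianisation; the 2-dimensional irreps have character r^k -> 2*cos(2*pi*j*k/3), reflections -> 0.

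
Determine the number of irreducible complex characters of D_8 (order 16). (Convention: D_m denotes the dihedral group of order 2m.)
7

The number of irreducible complex representations of a finite group equals its number of conjugacy classes. D_8 has 7 conjugacy classes (n/2 + 3 for n even), so D_8 (order 16) has exactly 7 irreducible complex representations.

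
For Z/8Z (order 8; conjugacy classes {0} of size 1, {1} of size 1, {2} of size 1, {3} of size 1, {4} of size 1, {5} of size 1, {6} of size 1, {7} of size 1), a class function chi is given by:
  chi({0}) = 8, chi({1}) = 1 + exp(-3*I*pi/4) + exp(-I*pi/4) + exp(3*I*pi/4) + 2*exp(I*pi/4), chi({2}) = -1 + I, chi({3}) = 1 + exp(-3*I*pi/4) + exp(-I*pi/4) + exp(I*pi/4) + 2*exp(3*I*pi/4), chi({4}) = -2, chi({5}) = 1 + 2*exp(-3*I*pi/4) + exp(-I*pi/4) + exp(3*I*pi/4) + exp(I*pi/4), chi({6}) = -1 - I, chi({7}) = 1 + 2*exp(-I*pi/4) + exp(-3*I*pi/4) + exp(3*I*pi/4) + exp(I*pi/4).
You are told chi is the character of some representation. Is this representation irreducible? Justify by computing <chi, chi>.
Not irreducible (reducible): <chi, chi> = 10 > 1.

Details: <chi, chi> = (1/|G|) sum_C |C| * |chi(C)|^2 = (1/8)[1*|8|^2 + 1*|1 + exp(-3*I*pi/4) + exp(-I*pi/4) + exp(3*I*pi/4) + 2*exp(I*pi/4)|^2 + 1*|-1 + I|^2 + 1*|1 + exp(-3*I*pi/4) + exp(-I*pi/4) + exp(I*pi/4) + 2*exp(3*I*pi/4)|^2 + 1*|-2|^2 + 1*|1 + 2*exp(-3*I*pi/4) + exp(-I*pi/4) + exp(3*I*pi/4) + exp(I*pi/4)|^2 + 1*|-1 - I|^2 + 1*|1 + 2*exp(-I*pi/4) + exp(-3*I*pi/4) + exp(3*I*pi/4) + exp(I*pi/4)|^2]
  = (1/8)[(64) + (2 + 3*exp(-I*pi/4) + 2*exp(-3*I*pi/4) + 2*exp(3*I*pi/4) + 3*exp(I*pi/4)) + (2) + (2 + 3*exp(-3*I*pi/4) + 2*exp(-I*pi/4) + 2*exp(I*pi/4) + 3*exp(3*I*pi/4)) + (4) + (2 + 3*exp(-3*I*pi/4) + 2*exp(-I*pi/4) + 2*exp(I*pi/4) + 3*exp(3*I*pi/4)) + (2) + (2 + 3*exp(-I*pi/4) + 2*exp(-3*I*pi/4) + 2*exp(3*I*pi/4) + 3*exp(I*pi/4))] = 80/8 = 10.
(Exp terms are combined using exp(i*s)*conj(exp(i*t)) = exp(i*(s-t)), and sums of them are collapsed using the identity that for every m > 1 the m distinct m-th roots of unity sum to 0, e.g. 1 + exp(2*I*pi/3) + exp(-2*I*pi/3) = 0.)
A character is irreducible iff <chi, chi> = 1, so this representation is reducible.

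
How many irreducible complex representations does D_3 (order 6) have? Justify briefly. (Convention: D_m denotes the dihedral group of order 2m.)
3

Details: The number of irreducible complex representations of a finite group equals its number of conjugacy classes. D_3 has 3 conjugacy classes ((n+3)/2 for n odd), so D_3 (order 6) has exactly 3 irreducible complex representations.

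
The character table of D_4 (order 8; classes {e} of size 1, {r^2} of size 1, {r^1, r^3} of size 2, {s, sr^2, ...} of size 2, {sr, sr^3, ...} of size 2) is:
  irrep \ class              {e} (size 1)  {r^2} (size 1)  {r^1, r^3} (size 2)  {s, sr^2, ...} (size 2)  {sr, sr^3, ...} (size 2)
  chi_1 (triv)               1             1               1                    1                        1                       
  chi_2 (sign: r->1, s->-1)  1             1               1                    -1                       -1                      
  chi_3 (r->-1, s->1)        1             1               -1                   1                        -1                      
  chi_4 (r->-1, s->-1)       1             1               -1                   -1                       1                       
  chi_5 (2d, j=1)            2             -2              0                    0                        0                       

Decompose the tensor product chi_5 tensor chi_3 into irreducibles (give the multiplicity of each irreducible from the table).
chi_5 tensor chi_3 = chi_5 (all other irreducibles have multiplicity 0).

Solution. The character of a tensor product is the pointwise product (chi_5 * chi_3)(C) = chi_5(C) * chi_3(C):
  {e}: (2)*(1), {r^2}: (-2)*(1), {r^1, r^3}: (0)*(-1), {s, sr^2, ...}: (0)*(1), {sr, sr^3, ...}: (0)*(-1)
so (chi_5 * chi_3) takes values
  {e} -> 2, {r^2} -> -2, {r^1, r^3} -> 0, {s, sr^2, ...} -> 0, {sr, sr^3, ...} -> 0.
Now take the inner product of this character with each irreducible chi from the table, <chi_5*chi_3, chi> = (1/8) sum_C |C| (chi_5*chi_3)(C) conj(chi(C)):
  <chi_5*chi_3, chi_1> = (1/8)[1*(2)*conj(1) + 1*(-2)*conj(1) + 2*(0)*conj(1) + 2*(0)*conj(1) + 2*(0)*conj(1)]
      = (1/8)[(2) + (-2) + (0) + (0) + (0)] = 0/8 = 0
  <chi_5*chi_3, chi_2> = (1/8)[1*(2)*conj(1) + 1*(-2)*conj(1) + 2*(0)*conj(1) + 2*(0)*conj(-1) + 2*(0)*conj(-1)]
      = (1/8)[(2) + (-2) + (0) + (0) + (0)] = 0/8 = 0
  <chi_5*chi_3, chi_3> = (1/8)[1*(2)*conj(1) + 1*(-2)*conj(1) + 2*(0)*conj(-1) + 2*(0)*conj(1) + 2*(0)*conj(-1)]
      = (1/8)[(2) + (-2) + (0) + (0) + (0)] = 0/8 = 0
  <chi_5*chi_3, chi_4> = (1/8)[1*(2)*conj(1) + 1*(-2)*conj(1) + 2*(0)*conj(-1) + 2*(0)*conj(-1) + 2*(0)*conj(1)]
      = (1/8)[(2) + (-2) + (0) + (0) + (0)] = 0/8 = 0
  <chi_5*chi_3, chi_5> = (1/8)[1*(2)*conj(2) + 1*(-2)*conj(-2) + 2*(0)*conj(0) + 2*(0)*conj(0) + 2*(0)*conj(0)]
      = (1/8)[(4) + (4) + (0) + (0) + (0)] = 8/8 = 1
Hence the multiplicities are chi_5: 1. Dimension check: dim(chi_5)*dim(chi_3) = 2*1 = 2 and sum (mult * dim) = 1*2 = 2.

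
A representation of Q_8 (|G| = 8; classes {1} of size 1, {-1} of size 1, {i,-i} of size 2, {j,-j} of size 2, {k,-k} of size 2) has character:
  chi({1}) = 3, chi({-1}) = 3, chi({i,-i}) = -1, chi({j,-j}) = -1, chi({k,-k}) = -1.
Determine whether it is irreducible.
Not irreducible (reducible): <chi, chi> = 3 > 1.

<chi, chi> = (1/|G|) sum_C |C| * |chi(C)|^2 = (1/8)[1*|3|^2 + 1*|3|^2 + 2*|-1|^2 + 2*|-1|^2 + 2*|-1|^2]
  = (1/8)[(9) + (9) + (2) + (2) + (2)] = 24/8 = 3.
A character is irreducible iff <chi, chi> = 1, so this representation is reducible.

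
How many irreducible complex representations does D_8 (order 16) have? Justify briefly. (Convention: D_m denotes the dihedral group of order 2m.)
7

Proof sketch: The number of irreducible complex representations of a finite group equals its number of conjugacy classes. D_8 has 7 conjugacy classes (n/2 + 3 for n even), so D_8 (order 16) has exactly 7 irreducible complex representations.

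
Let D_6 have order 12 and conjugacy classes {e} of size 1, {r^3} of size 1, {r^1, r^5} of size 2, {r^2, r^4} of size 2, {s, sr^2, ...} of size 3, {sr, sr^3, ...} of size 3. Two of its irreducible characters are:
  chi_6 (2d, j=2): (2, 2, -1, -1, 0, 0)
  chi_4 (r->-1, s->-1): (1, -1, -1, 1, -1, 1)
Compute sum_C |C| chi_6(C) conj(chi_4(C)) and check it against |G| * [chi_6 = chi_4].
Sum = 0; so <chi_6, chi_4> = 0 (distinct irreducibles are orthogonal).

Proof sketch: Compute term by term over conjugacy classes (|C| * chi_6(C) * conj(chi_4(C))):
  1*(2)*conj(1) + 1*(2)*conj(-1) + 2*(-1)*conj(-1) + 2*(-1)*conj(1) + 3*(0)*conj(-1) + 3*(0)*conj(1)
  = (2) + (-2) + (2) + (-2) + (0) + (0)
  = 0.
Dividing by |G| = 12 gives 0/12 = 0, matching the row-orthogonality relation <chi_6, chi_4> = [chi_6 = chi_4].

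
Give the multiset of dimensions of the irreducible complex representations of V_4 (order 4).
Dimensions: 1, 1, 1, 1

Derivation: There are 4 irreducibles (= number of conjugacy classes). Their dimensions d_i satisfy sum d_i^2 = |G| = 4: 1 + 1 + 1 + 1 = 4.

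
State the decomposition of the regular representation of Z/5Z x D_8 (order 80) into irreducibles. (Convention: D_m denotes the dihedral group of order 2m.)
Each irreducible V_i of dimension d_i appears with multiplicity d_i, i.e. rho_reg = (direct sum over all irreducibles V_i) d_i V_i. The irreducible dimensions for Z/5Z x D_8 are 1, 1, 1, 1, 1, 1, 1, 1, 1, 1, 1, 1, 1, 1, 1, 1, 1, 1, 1, 1, 2, 2, 2, 2, 2, 2, 2, 2, 2, 2, 2, 2, 2, 2, 2: 20 irreducibles of dimension 1, each with multiplicity 1; 15 irreducibles of dimension 2, each with multiplicity 2. Total dimension 20*1*1 + 15*2*2 = 80 = |G|.

Working: General theorem: in the regular representation of a finite group G, each irreducible appears with multiplicity equal to its dimension. Check: dim(rho_reg) = sum d_i^2 = 1 + 1 + 1 + 1 + 1 + 1 + 1 + 1 + 1 + 1 + 1 + 1 + 1 + 1 + 1 + 1 + 1 + 1 + 1 + 1 + 4 + 4 + 4 + 4 + 4 + 4 + 4 + 4 + 4 + 4 + 4 + 4 + 4 + 4 + 4 = 80 = |G|.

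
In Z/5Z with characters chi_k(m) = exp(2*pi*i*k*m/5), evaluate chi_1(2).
chi_1(2) = zeta_5^2 = exp(4*I*pi/5)

Proof sketch: chi_1(2) = zeta_5^(1*2) = zeta_5^2. Since zeta_5^5 = 1, this equals zeta_5^2 = exp(2*pi*i*2/5) = exp(4*I*pi/5).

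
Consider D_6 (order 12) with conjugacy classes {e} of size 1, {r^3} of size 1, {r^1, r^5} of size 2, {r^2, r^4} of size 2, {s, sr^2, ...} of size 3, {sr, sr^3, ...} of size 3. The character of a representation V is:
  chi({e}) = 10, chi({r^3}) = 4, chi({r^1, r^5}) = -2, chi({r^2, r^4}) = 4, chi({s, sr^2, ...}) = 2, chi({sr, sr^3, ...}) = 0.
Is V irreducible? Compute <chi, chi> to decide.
Not irreducible (reducible): <chi, chi> = 14 > 1.

Explanation: <chi, chi> = (1/|G|) sum_C |C| * |chi(C)|^2 = (1/12)[1*|10|^2 + 1*|4|^2 + 2*|-2|^2 + 2*|4|^2 + 3*|2|^2 + 3*|0|^2]
  = (1/12)[(100) + (16) + (8) + (32) + (12) + (0)] = 168/12 = 14.
A character is irreducible iff <chi, chi> = 1, so this representation is reducible.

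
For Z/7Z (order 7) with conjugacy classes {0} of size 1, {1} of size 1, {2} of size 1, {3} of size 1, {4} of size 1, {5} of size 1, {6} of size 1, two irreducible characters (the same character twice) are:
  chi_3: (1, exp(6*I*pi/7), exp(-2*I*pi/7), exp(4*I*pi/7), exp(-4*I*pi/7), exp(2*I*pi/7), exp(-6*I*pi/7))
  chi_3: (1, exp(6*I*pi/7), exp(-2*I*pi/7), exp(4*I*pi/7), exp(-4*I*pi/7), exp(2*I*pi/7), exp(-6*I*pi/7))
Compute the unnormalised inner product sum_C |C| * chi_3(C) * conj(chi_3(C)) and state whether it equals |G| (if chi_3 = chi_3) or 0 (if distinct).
Sum = 7 = |G| = 7; so <chi_3, chi_3> = 1 (norm-1 confirms irreducibility).

Justification: Compute term by term over conjugacy classes (|C| * chi_3(C) * conj(chi_3(C))):
  1*(1)*conj(1) + 1*(exp(6*I*pi/7))*conj(exp(6*I*pi/7)) + 1*(exp(-2*I*pi/7))*conj(exp(-2*I*pi/7)) + 1*(exp(4*I*pi/7))*conj(exp(4*I*pi/7)) + 1*(exp(-4*I*pi/7))*conj(exp(-4*I*pi/7)) + 1*(exp(2*I*pi/7))*conj(exp(2*I*pi/7)) + 1*(exp(-6*I*pi/7))*conj(exp(-6*I*pi/7))
  = (1) + (1) + (1) + (1) + (1) + (1) + (1)
  = 7.
(Exp terms are combined using exp(i*s)*conj(exp(i*t)) = exp(i*(s-t)), and sums of them are collapsed using the identity that for every m > 1 the m distinct m-th roots of unity sum to 0, e.g. 1 + exp(2*I*pi/3) + exp(-2*I*pi/3) = 0.)
Dividing by |G| = 7 gives 7/7 = 1, matching the row-orthogonality relation <chi_3, chi_3> = [chi_3 = chi_3].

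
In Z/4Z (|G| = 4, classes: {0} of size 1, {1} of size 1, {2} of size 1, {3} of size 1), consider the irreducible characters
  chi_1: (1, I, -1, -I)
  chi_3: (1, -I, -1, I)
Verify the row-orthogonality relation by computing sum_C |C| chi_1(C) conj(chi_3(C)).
Sum = 0; so <chi_1, chi_3> = 0 (distinct irreducibles are orthogonal).

Proof sketch: Compute term by term over conjugacy classes (|C| * chi_1(C) * conj(chi_3(C))):
  1*(1)*conj(1) + 1*(I)*conj(-I) + 1*(-1)*conj(-1) + 1*(-I)*conj(I)
  = (1) + (-1) + (1) + (-1)
  = 0.
(Exp terms are combined using exp(i*s)*conj(exp(i*t)) = exp(i*(s-t)), and sums of them are collapsed using the identity that for every m > 1 the m distinct m-th roots of unity sum to 0, e.g. 1 + exp(2*I*pi/3) + exp(-2*I*pi/3) = 0.)
Dividing by |G| = 4 gives 0/4 = 0, matching the row-orthogonality relation <chi_1, chi_3> = [chi_1 = chi_3].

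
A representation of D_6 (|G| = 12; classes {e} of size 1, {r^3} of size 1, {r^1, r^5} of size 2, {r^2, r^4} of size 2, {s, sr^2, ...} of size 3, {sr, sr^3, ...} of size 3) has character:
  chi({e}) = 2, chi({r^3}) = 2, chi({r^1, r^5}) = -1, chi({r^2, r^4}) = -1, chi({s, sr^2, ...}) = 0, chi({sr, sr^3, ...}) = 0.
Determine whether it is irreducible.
Irreducible: <chi, chi> = 1.

Justification: <chi, chi> = (1/|G|) sum_C |C| * |chi(C)|^2 = (1/12)[1*|2|^2 + 1*|2|^2 + 2*|-1|^2 + 2*|-1|^2 + 3*|0|^2 + 3*|0|^2]
  = (1/12)[(4) + (4) + (2) + (2) + (0) + (0)] = 12/12 = 1.
A character is irreducible iff <chi, chi> = 1, so this representation is irreducible.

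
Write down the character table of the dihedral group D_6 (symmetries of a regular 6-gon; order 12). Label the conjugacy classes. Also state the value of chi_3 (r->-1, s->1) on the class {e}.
Conjugacy classes: {e} of size 1, {r^3} of size 1, {r^1, r^5} of size 2, {r^2, r^4} of size 2, {s, sr^2, ...} of size 3, {sr, sr^3, ...} of size 3.
Character table:
  irrep \ class              {e} (size 1)  {r^3} (size 1)  {r^1, r^5} (size 2)  {r^2, r^4} (size 2)  {s, sr^2, ...} (size 3)  {sr, sr^3, ...} (size 3)
  chi_1 (triv)               1             1               1                    1                    1                        1                       
  chi_2 (sign: r->1, s->-1)  1             1               1                    1                    -1                       -1                      
  chi_3 (r->-1, s->1)        1             -1              -1                   1                    1                        -1                      
  chi_4 (r->-1, s->-1)       1             -1              -1                   1                    -1                       1                       
  chi_5 (2d, j=1)            2             -2              1                    -1                   0                        0                       
  chi_6 (2d, j=2)            2             2               -1                   -1                   0                        0                       

Spot check: chi_3 (r->-1, s->1) on {e} = 1.

Solution. D_6 has order 2*6 = 12 with 6 conjugacy classes, hence 6 irreducibles. Sum of squared dims 1 + 1 + 1 + 1 + 4 + 4 = 12 = |G|. Linear characters come from the abelianisation; the 2-dimensional irreps have character r^k -> 2*cos(2*pi*j*k/6), reflections -> 0.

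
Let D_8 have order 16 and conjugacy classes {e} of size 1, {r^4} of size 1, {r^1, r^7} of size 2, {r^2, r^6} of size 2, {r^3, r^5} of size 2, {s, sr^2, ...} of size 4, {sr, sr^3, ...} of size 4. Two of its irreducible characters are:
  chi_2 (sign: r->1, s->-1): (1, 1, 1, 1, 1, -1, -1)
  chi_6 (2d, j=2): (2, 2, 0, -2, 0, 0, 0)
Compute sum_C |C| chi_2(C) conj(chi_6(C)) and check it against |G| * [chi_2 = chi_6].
Sum = 0; so <chi_2, chi_6> = 0 (distinct irreducibles are orthogonal).

Reasoning: Compute term by term over conjugacy classes (|C| * chi_2(C) * conj(chi_6(C))):
  1*(1)*conj(2) + 1*(1)*conj(2) + 2*(1)*conj(0) + 2*(1)*conj(-2) + 2*(1)*conj(0) + 4*(-1)*conj(0) + 4*(-1)*conj(0)
  = (2) + (2) + (0) + (-4) + (0) + (0) + (0)
  = 0.
Dividing by |G| = 16 gives 0/16 = 0, matching the row-orthogonality relation <chi_2, chi_6> = [chi_2 = chi_6].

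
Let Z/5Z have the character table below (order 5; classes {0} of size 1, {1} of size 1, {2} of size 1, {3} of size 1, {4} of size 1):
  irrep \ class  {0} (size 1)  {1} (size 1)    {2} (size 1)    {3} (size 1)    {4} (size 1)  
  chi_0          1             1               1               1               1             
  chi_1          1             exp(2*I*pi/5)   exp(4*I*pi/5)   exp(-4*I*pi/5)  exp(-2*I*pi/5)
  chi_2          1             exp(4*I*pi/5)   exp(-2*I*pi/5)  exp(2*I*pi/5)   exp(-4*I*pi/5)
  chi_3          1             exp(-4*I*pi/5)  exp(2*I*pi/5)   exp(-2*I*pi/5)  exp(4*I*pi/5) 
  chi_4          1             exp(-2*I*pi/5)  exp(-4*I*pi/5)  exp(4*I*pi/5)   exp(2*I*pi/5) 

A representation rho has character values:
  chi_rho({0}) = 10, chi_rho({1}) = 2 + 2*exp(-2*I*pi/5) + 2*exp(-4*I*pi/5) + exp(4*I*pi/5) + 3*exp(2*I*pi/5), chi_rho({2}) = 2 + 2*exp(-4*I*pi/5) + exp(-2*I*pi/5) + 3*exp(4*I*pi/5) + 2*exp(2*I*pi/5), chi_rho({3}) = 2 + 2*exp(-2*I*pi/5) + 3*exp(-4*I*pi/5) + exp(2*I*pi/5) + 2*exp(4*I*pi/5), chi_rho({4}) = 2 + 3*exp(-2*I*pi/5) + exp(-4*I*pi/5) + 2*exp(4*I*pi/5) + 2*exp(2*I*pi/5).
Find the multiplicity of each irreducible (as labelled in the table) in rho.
Multiplicities: chi_0: 2, chi_1: 3, chi_2: 1, chi_3: 2, chi_4: 2.

Reasoning: Use <chi_rho, chi> = (1/|G|) sum_C |C| * chi_rho(C) * conj(chi(C)) with |G| = 5 for each irreducible chi in the table:
  <chi_rho, chi_0> = (1/5)[1*(10)*conj(1) + 1*(2 + 2*exp(-2*I*pi/5) + 2*exp(-4*I*pi/5) + exp(4*I*pi/5) + 3*exp(2*I*pi/5))*conj(1) + 1*(2 + 2*exp(-4*I*pi/5) + exp(-2*I*pi/5) + 3*exp(4*I*pi/5) + 2*exp(2*I*pi/5))*conj(1) + 1*(2 + 2*exp(-2*I*pi/5) + 3*exp(-4*I*pi/5) + exp(2*I*pi/5) + 2*exp(4*I*pi/5))*conj(1) + 1*(2 + 3*exp(-2*I*pi/5) + exp(-4*I*pi/5) + 2*exp(4*I*pi/5) + 2*exp(2*I*pi/5))*conj(1)]
      = (1/5)[(10) + (2 + 2*exp(-2*I*pi/5) + 2*exp(-4*I*pi/5) + exp(4*I*pi/5) + 3*exp(2*I*pi/5)) + (2 + 2*exp(-4*I*pi/5) + exp(-2*I*pi/5) + 3*exp(4*I*pi/5) + 2*exp(2*I*pi/5)) + (2 + 2*exp(-2*I*pi/5) + 3*exp(-4*I*pi/5) + exp(2*I*pi/5) + 2*exp(4*I*pi/5)) + (2 + 3*exp(-2*I*pi/5) + exp(-4*I*pi/5) + 2*exp(4*I*pi/5) + 2*exp(2*I*pi/5))] = 10/5 = 2
  <chi_rho, chi_1> = (1/5)[1*(10)*conj(1) + 1*(2 + 2*exp(-2*I*pi/5) + 2*exp(-4*I*pi/5) + exp(4*I*pi/5) + 3*exp(2*I*pi/5))*conj(exp(2*I*pi/5)) + 1*(2 + 2*exp(-4*I*pi/5) + exp(-2*I*pi/5) + 3*exp(4*I*pi/5) + 2*exp(2*I*pi/5))*conj(exp(4*I*pi/5)) + 1*(2 + 2*exp(-2*I*pi/5) + 3*exp(-4*I*pi/5) + exp(2*I*pi/5) + 2*exp(4*I*pi/5))*conj(exp(-4*I*pi/5)) + 1*(2 + 3*exp(-2*I*pi/5) + exp(-4*I*pi/5) + 2*exp(4*I*pi/5) + 2*exp(2*I*pi/5))*conj(exp(-2*I*pi/5))]
      = (1/5)[(10) + (3 + 2*exp(-2*I*pi/5) + 2*exp(-4*I*pi/5) + exp(2*I*pi/5) + 2*exp(4*I*pi/5)) + (3 + 2*exp(-2*I*pi/5) + 2*exp(-4*I*pi/5) + exp(4*I*pi/5) + 2*exp(2*I*pi/5)) + (3 + 2*exp(-2*I*pi/5) + exp(-4*I*pi/5) + 2*exp(4*I*pi/5) + 2*exp(2*I*pi/5)) + (3 + 2*exp(-4*I*pi/5) + exp(-2*I*pi/5) + 2*exp(4*I*pi/5) + 2*exp(2*I*pi/5))] = 15/5 = 3
  <chi_rho, chi_2> = (1/5)[1*(10)*conj(1) + 1*(2 + 2*exp(-2*I*pi/5) + 2*exp(-4*I*pi/5) + exp(4*I*pi/5) + 3*exp(2*I*pi/5))*conj(exp(4*I*pi/5)) + 1*(2 + 2*exp(-4*I*pi/5) + exp(-2*I*pi/5) + 3*exp(4*I*pi/5) + 2*exp(2*I*pi/5))*conj(exp(-2*I*pi/5)) + 1*(2 + 2*exp(-2*I*pi/5) + 3*exp(-4*I*pi/5) + exp(2*I*pi/5) + 2*exp(4*I*pi/5))*conj(exp(2*I*pi/5)) + 1*(2 + 3*exp(-2*I*pi/5) + exp(-4*I*pi/5) + 2*exp(4*I*pi/5) + 2*exp(2*I*pi/5))*conj(exp(-4*I*pi/5))]
      = (1/5)[(10) + (1 + 3*exp(-2*I*pi/5) + 2*exp(-4*I*pi/5) + 2*exp(4*I*pi/5) + 2*exp(2*I*pi/5)) + (1 + 2*exp(-2*I*pi/5) + 3*exp(-4*I*pi/5) + 2*exp(4*I*pi/5) + 2*exp(2*I*pi/5)) + (1 + 2*exp(-2*I*pi/5) + 2*exp(-4*I*pi/5) + 3*exp(4*I*pi/5) + 2*exp(2*I*pi/5)) + (1 + 2*exp(-2*I*pi/5) + 2*exp(-4*I*pi/5) + 2*exp(4*I*pi/5) + 3*exp(2*I*pi/5))] = 5/5 = 1
  <chi_rho, chi_3> = (1/5)[1*(10)*conj(1) + 1*(2 + 2*exp(-2*I*pi/5) + 2*exp(-4*I*pi/5) + exp(4*I*pi/5) + 3*exp(2*I*pi/5))*conj(exp(-4*I*pi/5)) + 1*(2 + 2*exp(-4*I*pi/5) + exp(-2*I*pi/5) + 3*exp(4*I*pi/5) + 2*exp(2*I*pi/5))*conj(exp(2*I*pi/5)) + 1*(2 + 2*exp(-2*I*pi/5) + 3*exp(-4*I*pi/5) + exp(2*I*pi/5) + 2*exp(4*I*pi/5))*conj(exp(-2*I*pi/5)) + 1*(2 + 3*exp(-2*I*pi/5) + exp(-4*I*pi/5) + 2*exp(4*I*pi/5) + 2*exp(2*I*pi/5))*conj(exp(4*I*pi/5))]
      = (1/5)[(10) + (2 + 3*exp(-4*I*pi/5) + exp(-2*I*pi/5) + 2*exp(4*I*pi/5) + 2*exp(2*I*pi/5)) + (2 + 2*exp(-2*I*pi/5) + exp(-4*I*pi/5) + 2*exp(4*I*pi/5) + 3*exp(2*I*pi/5)) + (2 + 3*exp(-2*I*pi/5) + 2*exp(-4*I*pi/5) + exp(4*I*pi/5) + 2*exp(2*I*pi/5)) + (2 + 2*exp(-2*I*pi/5) + 2*exp(-4*I*pi/5) + exp(2*I*pi/5) + 3*exp(4*I*pi/5))] = 10/5 = 2
  <chi_rho, chi_4> = (1/5)[1*(10)*conj(1) + 1*(2 + 2*exp(-2*I*pi/5) + 2*exp(-4*I*pi/5) + exp(4*I*pi/5) + 3*exp(2*I*pi/5))*conj(exp(-2*I*pi/5)) + 1*(2 + 2*exp(-4*I*pi/5) + exp(-2*I*pi/5) + 3*exp(4*I*pi/5) + 2*exp(2*I*pi/5))*conj(exp(-4*I*pi/5)) + 1*(2 + 2*exp(-2*I*pi/5) + 3*exp(-4*I*pi/5) + exp(2*I*pi/5) + 2*exp(4*I*pi/5))*conj(exp(4*I*pi/5)) + 1*(2 + 3*exp(-2*I*pi/5) + exp(-4*I*pi/5) + 2*exp(4*I*pi/5) + 2*exp(2*I*pi/5))*conj(exp(2*I*pi/5))]
      = (1/5)[(10) + (2 + 2*exp(-2*I*pi/5) + exp(-4*I*pi/5) + 3*exp(4*I*pi/5) + 2*exp(2*I*pi/5)) + (2 + 3*exp(-2*I*pi/5) + 2*exp(-4*I*pi/5) + exp(2*I*pi/5) + 2*exp(4*I*pi/5)) + (2 + 2*exp(-4*I*pi/5) + exp(-2*I*pi/5) + 2*exp(4*I*pi/5) + 3*exp(2*I*pi/5)) + (2 + 2*exp(-2*I*pi/5) + 3*exp(-4*I*pi/5) + exp(4*I*pi/5) + 2*exp(2*I*pi/5))] = 10/5 = 2
(Exp terms are combined using exp(i*s)*conj(exp(i*t)) = exp(i*(s-t)), and sums of them are collapsed using the identity that for every m > 1 the m distinct m-th roots of unity sum to 0, e.g. 1 + exp(2*I*pi/3) + exp(-2*I*pi/3) = 0.)
Dimension check: dim(rho) = sum (mult * dim) = 2*1 + 3*1 + 1*1 + 2*1 + 2*1 = 10 = chi_rho(e) = 10.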